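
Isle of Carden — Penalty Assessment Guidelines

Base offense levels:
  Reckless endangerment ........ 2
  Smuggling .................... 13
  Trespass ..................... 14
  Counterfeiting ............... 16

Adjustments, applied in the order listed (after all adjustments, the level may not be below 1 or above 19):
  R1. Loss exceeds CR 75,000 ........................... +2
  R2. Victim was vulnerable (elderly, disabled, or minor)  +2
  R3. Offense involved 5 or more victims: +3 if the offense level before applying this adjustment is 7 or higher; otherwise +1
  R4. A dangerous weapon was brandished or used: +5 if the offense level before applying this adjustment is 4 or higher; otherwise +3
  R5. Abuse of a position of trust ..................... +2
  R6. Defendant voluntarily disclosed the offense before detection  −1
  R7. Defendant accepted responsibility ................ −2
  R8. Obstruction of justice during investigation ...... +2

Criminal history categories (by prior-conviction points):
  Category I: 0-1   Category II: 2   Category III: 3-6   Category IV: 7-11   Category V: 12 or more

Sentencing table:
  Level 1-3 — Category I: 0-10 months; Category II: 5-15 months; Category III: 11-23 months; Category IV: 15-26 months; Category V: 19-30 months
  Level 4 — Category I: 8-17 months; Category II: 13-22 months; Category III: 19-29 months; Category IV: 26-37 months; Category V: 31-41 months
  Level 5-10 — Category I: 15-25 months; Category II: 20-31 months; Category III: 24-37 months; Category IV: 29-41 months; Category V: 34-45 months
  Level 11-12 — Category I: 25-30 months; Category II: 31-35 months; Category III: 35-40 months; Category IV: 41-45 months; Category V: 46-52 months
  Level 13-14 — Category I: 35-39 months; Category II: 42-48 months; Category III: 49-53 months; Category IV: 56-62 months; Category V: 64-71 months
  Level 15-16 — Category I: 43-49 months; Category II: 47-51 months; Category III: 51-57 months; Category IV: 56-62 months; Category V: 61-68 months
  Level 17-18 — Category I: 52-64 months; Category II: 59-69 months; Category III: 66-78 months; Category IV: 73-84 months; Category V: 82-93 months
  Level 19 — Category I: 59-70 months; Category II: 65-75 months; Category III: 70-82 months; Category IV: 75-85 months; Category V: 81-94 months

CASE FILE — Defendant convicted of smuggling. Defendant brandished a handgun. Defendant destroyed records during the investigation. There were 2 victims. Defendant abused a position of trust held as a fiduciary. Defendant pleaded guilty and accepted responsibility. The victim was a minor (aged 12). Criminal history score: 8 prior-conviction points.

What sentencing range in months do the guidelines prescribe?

75-85 months

Base offense level for smuggling: 13.
R1 does not apply.
R2 applies: 13 + 2 = 15.
R4 applies (level before this adjustment is 15 ≥ 4, so +5): 15 + 5 = 20.
R5 applies: 20 + 2 = 22.
R6 does not apply.
R7 applies: 22 − 2 = 20.
R8 applies: 20 + 2 = 22.
Level 22 exceeds the maximum of 19; capped at 19.
Final offense level: 19.
Criminal history: 8 prior points → Category IV (7-11).
Level 19 falls in the 19 band.
Grid: Level 19 × Category IV = 75-85 months.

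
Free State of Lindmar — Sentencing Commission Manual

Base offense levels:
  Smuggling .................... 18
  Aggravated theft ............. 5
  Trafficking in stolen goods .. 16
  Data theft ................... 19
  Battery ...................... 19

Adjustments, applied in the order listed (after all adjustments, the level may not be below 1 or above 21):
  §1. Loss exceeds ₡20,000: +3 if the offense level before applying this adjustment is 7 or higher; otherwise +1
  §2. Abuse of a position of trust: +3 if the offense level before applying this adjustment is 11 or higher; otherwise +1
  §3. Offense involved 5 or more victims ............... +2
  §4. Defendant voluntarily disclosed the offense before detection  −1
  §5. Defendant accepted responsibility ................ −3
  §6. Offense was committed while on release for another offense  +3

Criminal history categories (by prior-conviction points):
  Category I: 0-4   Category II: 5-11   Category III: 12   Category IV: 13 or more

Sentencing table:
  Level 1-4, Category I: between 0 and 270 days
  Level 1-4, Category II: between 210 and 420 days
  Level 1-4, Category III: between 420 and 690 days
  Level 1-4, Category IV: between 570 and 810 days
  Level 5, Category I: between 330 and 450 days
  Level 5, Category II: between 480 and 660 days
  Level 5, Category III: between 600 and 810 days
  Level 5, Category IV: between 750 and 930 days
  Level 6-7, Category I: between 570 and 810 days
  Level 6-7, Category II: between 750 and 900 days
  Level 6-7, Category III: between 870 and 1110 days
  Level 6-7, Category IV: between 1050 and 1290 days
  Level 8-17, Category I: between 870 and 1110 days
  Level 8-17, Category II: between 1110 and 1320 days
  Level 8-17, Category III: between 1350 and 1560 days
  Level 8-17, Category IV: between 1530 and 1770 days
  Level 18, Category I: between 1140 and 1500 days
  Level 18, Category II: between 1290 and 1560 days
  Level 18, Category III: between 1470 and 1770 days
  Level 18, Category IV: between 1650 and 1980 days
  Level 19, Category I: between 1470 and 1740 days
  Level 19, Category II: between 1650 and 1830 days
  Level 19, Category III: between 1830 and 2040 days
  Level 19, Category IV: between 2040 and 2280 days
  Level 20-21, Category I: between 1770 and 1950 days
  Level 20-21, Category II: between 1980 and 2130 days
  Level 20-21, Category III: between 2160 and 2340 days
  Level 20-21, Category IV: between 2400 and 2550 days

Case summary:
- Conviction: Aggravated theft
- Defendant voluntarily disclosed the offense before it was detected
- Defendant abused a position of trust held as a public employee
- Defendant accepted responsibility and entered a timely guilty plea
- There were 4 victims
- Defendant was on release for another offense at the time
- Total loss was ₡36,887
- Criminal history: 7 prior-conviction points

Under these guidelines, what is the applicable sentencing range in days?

750-900 days

Base offense level for aggravated theft: 5.
§1 applies (level before this adjustment is 5 < 7, so +1): 5 + 1 = 6.
§2 applies (level before this adjustment is 6 < 11, so +1): 6 + 1 = 7.
§4 applies: 7 − 1 = 6.
§5 applies: 6 − 3 = 3.
§6 applies: 3 + 3 = 6.
Final offense level: 6.
Criminal history: 7 prior points → Category II (5-11).
Level 6 falls in the 6-7 band.
Grid: Level 6-7 × Category II = 750-900 days.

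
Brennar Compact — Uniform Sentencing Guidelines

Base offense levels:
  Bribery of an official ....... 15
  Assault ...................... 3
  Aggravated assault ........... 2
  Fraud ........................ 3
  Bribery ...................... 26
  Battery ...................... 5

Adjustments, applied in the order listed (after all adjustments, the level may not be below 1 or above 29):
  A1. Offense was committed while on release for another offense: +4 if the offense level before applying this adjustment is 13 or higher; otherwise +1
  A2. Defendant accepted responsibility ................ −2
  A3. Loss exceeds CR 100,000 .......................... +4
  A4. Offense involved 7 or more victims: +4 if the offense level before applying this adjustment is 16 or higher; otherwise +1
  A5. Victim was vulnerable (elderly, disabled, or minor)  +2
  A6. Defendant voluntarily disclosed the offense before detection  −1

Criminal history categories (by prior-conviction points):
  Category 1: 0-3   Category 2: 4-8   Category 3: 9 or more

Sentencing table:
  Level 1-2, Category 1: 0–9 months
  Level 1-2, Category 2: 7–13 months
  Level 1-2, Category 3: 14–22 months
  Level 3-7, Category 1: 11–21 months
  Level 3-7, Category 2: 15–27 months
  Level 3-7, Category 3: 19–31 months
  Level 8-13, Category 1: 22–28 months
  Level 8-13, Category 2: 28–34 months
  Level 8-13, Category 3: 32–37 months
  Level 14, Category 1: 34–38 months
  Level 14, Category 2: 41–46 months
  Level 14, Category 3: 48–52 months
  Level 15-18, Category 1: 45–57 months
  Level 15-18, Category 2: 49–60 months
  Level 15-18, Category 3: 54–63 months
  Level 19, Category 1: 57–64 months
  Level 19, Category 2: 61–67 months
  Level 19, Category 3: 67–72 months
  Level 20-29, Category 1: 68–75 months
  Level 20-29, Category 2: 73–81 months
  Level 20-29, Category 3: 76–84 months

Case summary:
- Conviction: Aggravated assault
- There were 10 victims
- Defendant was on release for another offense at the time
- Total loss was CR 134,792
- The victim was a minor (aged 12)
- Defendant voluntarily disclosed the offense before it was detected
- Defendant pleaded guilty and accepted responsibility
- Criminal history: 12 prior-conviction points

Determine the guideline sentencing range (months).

19-31 months

Base offense level for aggravated assault: 2.
A1 applies (level before this adjustment is 2 < 13, so +1): 2 + 1 = 3.
A2 applies: 3 − 2 = 1.
A3 applies: 1 + 4 = 5.
A4 applies (level before this adjustment is 5 < 16, so +1): 5 + 1 = 6.
A5 applies: 6 + 2 = 8.
A6 applies: 8 − 1 = 7.
Final offense level: 7.
Criminal history: 12 prior points → Category 3 (9+).
Level 7 falls in the 3-7 band.
Grid: Level 3-7 × Category 3 = 19-31 months.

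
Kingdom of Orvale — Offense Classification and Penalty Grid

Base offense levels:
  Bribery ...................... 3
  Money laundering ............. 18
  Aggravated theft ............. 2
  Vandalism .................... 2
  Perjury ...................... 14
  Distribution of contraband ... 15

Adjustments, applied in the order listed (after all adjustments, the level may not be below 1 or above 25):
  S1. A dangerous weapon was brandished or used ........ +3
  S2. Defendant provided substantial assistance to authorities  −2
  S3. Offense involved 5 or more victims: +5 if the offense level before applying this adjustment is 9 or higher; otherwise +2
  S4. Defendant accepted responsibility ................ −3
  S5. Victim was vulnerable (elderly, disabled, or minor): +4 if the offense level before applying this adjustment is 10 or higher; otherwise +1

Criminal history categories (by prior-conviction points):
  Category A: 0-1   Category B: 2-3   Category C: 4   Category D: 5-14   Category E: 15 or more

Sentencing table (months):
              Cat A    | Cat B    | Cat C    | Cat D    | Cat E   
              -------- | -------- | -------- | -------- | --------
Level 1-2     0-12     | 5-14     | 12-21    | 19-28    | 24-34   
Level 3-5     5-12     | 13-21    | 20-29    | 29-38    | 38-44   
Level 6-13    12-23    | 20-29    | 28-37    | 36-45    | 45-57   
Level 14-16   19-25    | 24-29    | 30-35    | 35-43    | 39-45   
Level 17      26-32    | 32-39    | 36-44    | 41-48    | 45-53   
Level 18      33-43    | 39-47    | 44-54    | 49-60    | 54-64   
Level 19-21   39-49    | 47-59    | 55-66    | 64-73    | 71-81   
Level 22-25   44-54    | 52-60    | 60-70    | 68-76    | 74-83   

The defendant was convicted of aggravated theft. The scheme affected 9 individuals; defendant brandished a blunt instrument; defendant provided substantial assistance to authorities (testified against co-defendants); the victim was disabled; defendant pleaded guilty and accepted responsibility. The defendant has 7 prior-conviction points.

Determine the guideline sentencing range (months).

29-38 months

Base offense level for aggravated theft: 2.
S1 applies: 2 + 3 = 5.
S2 applies: 5 − 2 = 3.
S3 applies (level before this adjustment is 3 < 9, so +2): 3 + 2 = 5.
S4 applies: 5 − 3 = 2.
S5 applies (level before this adjustment is 2 < 10, so +1): 2 + 1 = 3.
Final offense level: 3.
Criminal history: 7 prior points → Category D (5-14).
Level 3 falls in the 3-5 band.
Grid: Level 3-5 × Category D = 29-38 months.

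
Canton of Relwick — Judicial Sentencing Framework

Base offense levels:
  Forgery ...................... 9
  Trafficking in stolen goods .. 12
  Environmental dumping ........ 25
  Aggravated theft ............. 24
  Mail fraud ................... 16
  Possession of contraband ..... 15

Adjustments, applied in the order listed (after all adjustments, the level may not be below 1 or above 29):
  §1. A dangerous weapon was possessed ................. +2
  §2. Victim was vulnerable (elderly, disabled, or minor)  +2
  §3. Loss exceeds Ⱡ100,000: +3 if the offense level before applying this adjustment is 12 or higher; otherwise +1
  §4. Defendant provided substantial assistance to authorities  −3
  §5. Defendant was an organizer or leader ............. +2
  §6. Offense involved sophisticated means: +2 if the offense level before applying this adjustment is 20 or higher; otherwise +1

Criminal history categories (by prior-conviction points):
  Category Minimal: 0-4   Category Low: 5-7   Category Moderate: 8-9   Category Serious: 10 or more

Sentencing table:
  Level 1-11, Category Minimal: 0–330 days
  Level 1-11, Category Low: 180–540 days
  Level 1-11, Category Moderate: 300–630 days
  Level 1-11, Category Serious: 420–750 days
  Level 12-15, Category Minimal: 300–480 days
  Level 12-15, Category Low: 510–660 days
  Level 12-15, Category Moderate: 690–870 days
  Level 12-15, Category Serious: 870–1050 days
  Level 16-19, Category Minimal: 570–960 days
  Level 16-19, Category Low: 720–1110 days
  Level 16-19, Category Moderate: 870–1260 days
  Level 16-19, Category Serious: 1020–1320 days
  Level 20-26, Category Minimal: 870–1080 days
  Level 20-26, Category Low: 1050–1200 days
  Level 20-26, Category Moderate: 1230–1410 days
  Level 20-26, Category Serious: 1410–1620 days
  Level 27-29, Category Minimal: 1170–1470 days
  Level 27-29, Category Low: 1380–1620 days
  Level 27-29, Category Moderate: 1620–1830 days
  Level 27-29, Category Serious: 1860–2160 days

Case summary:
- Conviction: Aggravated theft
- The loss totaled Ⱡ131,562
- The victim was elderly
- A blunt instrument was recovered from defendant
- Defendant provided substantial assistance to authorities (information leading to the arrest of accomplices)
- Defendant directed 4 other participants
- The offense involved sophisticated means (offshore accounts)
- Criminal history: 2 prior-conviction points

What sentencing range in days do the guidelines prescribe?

Base offense level for aggravated theft: 24.
§1 applies: 24 + 2 = 26.
§2 applies: 26 + 2 = 28.
§3 applies (level before this adjustment is 28 ≥ 12, so +3): 28 + 3 = 31.
§4 applies: 31 − 3 = 28.
§5 applies: 28 + 2 = 30.
§6 applies (level before this adjustment is 30 ≥ 20, so +2): 30 + 2 = 32.
Level 32 exceeds the maximum of 29; capped at 29.
Final offense level: 29.
Criminal history: 2 prior points → Category Minimal (0-4).
Level 29 falls in the 27-29 band.
Grid: Level 27-29 × Category Minimal = 1170-1470 days.

1170-1470 days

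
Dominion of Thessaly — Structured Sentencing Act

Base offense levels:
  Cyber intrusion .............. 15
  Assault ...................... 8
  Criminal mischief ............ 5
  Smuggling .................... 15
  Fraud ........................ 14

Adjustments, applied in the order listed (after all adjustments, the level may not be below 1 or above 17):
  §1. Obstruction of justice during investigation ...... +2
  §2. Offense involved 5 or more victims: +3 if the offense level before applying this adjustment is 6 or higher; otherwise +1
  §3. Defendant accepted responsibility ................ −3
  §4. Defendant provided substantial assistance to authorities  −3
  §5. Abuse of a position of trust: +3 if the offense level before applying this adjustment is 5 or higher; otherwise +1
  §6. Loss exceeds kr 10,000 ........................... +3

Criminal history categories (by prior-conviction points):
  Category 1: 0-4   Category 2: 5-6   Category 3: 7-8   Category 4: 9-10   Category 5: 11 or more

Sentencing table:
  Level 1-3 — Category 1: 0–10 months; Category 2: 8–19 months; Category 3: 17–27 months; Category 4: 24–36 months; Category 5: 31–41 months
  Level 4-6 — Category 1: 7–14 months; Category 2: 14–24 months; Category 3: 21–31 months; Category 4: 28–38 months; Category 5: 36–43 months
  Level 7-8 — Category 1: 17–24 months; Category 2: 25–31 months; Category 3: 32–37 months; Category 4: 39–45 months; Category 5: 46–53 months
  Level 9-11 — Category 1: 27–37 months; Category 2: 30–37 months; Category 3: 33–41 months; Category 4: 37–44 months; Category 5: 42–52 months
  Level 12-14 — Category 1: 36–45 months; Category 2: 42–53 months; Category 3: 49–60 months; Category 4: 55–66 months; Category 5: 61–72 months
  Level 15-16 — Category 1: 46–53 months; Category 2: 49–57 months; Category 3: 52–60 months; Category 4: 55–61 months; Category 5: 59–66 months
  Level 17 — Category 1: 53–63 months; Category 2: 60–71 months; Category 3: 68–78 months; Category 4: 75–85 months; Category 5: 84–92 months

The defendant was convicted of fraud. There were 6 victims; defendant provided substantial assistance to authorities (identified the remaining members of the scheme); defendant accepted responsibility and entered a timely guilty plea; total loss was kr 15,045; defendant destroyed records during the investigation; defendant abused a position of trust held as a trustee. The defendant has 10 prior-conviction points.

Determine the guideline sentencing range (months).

75-85 months

Base offense level for fraud: 14.
§1 applies: 14 + 2 = 16.
§2 applies (level before this adjustment is 16 ≥ 6, so +3): 16 + 3 = 19.
§3 applies: 19 − 3 = 16.
§4 applies: 16 − 3 = 13.
§5 applies (level before this adjustment is 13 ≥ 5, so +3): 13 + 3 = 16.
§6 applies: 16 + 3 = 19.
Level 19 exceeds the maximum of 17; capped at 17.
Final offense level: 17.
Criminal history: 10 prior points → Category 4 (9-10).
Level 17 falls in the 17 band.
Grid: Level 17 × Category 4 = 75-85 months.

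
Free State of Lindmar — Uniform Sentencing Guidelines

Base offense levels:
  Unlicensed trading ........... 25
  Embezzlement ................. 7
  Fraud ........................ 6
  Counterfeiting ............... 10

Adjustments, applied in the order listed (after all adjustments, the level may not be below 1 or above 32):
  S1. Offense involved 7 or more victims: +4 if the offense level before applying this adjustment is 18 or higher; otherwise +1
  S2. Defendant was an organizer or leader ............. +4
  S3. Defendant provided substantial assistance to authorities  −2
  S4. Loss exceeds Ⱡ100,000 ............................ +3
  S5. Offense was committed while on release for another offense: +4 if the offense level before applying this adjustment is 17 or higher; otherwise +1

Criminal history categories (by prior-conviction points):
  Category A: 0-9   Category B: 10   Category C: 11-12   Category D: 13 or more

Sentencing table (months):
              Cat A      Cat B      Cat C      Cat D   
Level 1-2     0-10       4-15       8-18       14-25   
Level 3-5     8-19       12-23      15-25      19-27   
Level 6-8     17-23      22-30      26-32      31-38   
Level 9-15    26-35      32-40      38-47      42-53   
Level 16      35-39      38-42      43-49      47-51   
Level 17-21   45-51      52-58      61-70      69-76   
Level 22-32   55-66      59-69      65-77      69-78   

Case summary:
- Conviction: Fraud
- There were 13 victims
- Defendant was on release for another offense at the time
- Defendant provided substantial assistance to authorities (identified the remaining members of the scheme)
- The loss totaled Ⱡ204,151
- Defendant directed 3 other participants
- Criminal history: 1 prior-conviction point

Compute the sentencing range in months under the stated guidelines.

Base offense level for fraud: 6.
S1 applies (level before this adjustment is 6 < 18, so +1): 6 + 1 = 7.
S2 applies: 7 + 4 = 11.
S3 applies: 11 − 2 = 9.
S4 applies: 9 + 3 = 12.
S5 applies (level before this adjustment is 12 < 17, so +1): 12 + 1 = 13.
Final offense level: 13.
Criminal history: 1 prior point → Category A (0-9).
Level 13 falls in the 9-15 band.
Grid: Level 9-15 × Category A = 26-35 months.

26-35 months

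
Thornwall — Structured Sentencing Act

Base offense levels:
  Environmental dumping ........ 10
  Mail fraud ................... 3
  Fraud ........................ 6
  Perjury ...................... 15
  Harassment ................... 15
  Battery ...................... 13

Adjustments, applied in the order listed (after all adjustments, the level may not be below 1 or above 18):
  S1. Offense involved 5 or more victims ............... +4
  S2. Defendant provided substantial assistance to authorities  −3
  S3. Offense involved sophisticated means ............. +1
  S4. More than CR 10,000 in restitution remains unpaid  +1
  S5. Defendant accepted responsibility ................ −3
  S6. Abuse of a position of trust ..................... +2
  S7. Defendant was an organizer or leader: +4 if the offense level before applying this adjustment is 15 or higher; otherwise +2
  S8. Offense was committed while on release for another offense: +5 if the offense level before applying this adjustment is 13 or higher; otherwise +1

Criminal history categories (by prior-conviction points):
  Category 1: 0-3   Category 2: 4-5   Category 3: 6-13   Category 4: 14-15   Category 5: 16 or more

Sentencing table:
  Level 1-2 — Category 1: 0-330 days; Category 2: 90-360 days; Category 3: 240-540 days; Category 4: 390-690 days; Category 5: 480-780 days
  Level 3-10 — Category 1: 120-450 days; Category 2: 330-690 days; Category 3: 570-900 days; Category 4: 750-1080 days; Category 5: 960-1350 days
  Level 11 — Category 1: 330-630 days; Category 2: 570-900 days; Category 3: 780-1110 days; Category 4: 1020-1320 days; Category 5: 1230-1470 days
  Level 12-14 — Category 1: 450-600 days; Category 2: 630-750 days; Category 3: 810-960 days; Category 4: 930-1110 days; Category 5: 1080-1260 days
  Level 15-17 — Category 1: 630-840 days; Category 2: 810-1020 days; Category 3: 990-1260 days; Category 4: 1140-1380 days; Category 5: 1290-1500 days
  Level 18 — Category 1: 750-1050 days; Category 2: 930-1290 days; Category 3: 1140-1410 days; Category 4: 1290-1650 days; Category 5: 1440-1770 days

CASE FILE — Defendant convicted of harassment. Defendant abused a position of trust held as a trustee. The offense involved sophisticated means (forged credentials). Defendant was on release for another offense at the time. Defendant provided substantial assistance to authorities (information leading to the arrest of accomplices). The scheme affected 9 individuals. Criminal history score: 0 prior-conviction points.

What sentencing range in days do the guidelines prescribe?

750-1050 days

Base offense level for harassment: 15.
S1 applies: 15 + 4 = 19.
S2 applies: 19 − 3 = 16.
S3 applies: 16 + 1 = 17.
S6 applies: 17 + 2 = 19.
S8 applies (level before this adjustment is 19 ≥ 13, so +5): 19 + 5 = 24.
Level 24 exceeds the maximum of 18; capped at 18.
Final offense level: 18.
Criminal history: 0 prior points → Category 1 (0-3).
Level 18 falls in the 18 band.
Grid: Level 18 × Category 1 = 750-1050 days.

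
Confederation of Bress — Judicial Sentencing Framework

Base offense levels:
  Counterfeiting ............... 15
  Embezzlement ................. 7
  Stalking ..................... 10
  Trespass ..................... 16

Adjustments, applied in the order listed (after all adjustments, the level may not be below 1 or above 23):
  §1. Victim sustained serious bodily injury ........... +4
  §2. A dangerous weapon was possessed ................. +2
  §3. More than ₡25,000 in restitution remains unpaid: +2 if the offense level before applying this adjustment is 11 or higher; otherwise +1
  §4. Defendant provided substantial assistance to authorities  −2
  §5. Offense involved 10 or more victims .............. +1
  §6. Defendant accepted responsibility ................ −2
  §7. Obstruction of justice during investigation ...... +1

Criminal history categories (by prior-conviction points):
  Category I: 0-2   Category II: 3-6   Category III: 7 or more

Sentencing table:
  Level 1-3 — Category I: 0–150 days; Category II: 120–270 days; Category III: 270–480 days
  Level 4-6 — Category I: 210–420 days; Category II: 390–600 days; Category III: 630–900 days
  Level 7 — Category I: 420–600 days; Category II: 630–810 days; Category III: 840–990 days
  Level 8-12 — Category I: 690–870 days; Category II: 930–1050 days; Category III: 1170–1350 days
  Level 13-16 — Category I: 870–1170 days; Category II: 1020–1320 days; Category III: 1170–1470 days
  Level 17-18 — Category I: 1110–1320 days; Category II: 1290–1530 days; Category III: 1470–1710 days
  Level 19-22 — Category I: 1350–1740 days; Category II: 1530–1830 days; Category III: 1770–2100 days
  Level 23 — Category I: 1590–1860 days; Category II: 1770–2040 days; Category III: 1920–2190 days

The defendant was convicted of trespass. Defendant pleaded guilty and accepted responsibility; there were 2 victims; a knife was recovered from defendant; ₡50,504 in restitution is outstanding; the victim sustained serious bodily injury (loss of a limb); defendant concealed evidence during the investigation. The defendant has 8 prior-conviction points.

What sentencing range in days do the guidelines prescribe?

1920-2190 days

Base offense level for trespass: 16.
§1 applies: 16 + 4 = 20.
§2 applies: 20 + 2 = 22.
§3 applies (level before this adjustment is 22 ≥ 11, so +2): 22 + 2 = 24.
§4 does not apply.
§6 applies: 24 − 2 = 22.
§7 applies: 22 + 1 = 23.
Final offense level: 23.
Criminal history: 8 prior points → Category III (7+).
Level 23 falls in the 23 band.
Grid: Level 23 × Category III = 1920-2190 days.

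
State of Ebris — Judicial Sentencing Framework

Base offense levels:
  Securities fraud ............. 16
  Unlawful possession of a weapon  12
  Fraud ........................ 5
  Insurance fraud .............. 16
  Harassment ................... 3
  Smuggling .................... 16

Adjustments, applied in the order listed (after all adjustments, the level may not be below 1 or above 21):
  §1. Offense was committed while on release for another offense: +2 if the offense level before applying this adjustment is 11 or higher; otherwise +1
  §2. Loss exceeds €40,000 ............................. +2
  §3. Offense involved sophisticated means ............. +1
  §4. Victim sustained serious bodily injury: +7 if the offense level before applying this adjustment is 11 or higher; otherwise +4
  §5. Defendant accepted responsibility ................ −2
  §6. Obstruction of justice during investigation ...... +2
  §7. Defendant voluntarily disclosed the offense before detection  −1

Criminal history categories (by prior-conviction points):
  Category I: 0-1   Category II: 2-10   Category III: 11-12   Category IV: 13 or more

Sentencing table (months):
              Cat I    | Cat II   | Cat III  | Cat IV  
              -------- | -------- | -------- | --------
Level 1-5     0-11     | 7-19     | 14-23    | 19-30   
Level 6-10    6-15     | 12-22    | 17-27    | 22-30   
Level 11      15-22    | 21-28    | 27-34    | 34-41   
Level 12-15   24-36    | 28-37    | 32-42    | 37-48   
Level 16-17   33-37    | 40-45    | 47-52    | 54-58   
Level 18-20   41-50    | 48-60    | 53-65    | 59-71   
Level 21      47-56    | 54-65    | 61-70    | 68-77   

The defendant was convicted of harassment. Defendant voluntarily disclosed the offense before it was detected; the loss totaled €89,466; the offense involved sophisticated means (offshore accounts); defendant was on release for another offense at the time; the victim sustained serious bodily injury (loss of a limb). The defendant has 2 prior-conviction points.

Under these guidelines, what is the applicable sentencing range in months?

Base offense level for harassment: 3.
§1 applies (level before this adjustment is 3 < 11, so +1): 3 + 1 = 4.
§2 applies: 4 + 2 = 6.
§3 applies: 6 + 1 = 7.
§4 applies (level before this adjustment is 7 < 11, so +4): 7 + 4 = 11.
§5 does not apply.
§6 does not apply.
§7 applies: 11 − 1 = 10.
Final offense level: 10.
Criminal history: 2 prior points → Category II (2-10).
Level 10 falls in the 6-10 band.
Grid: Level 6-10 × Category II = 12-22 months.

12-22 months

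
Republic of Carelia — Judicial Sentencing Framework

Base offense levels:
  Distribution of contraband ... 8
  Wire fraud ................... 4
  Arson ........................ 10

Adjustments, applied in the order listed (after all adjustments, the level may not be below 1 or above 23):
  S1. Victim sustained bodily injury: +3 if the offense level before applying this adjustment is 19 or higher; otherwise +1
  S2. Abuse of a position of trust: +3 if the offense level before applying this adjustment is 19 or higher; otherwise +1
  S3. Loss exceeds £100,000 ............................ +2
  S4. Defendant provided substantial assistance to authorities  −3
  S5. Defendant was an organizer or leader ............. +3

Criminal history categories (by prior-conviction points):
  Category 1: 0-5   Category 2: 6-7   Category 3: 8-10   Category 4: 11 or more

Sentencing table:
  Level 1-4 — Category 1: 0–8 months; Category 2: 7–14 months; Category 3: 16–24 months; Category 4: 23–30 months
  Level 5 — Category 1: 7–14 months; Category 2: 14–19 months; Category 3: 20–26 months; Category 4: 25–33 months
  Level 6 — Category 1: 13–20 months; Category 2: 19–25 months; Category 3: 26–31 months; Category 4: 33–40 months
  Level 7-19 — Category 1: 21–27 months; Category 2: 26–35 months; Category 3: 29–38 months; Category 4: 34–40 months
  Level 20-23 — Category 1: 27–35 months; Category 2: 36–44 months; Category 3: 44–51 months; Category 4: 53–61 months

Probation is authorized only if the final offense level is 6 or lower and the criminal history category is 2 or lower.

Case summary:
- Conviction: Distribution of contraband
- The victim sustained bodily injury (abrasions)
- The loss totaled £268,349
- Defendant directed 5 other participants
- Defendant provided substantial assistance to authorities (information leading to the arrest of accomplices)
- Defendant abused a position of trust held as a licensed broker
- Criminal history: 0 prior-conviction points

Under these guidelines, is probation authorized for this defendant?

No

Base offense level for distribution of contraband: 8.
S1 applies (level before this adjustment is 8 < 19, so +1): 8 + 1 = 9.
S2 applies (level before this adjustment is 9 < 19, so +1): 9 + 1 = 10.
S3 applies: 10 + 2 = 12.
S4 applies: 12 − 3 = 9.
S5 applies: 9 + 3 = 12.
Final offense level: 12.
Criminal history: 0 prior points → Category 1 (0-5).
Level 12 falls in the 7-19 band.
Grid: Level 7-19 × Category 1 = 21-27 months.
Probation check: level 12 > 6 and category 1 ≤ 2 → not eligible.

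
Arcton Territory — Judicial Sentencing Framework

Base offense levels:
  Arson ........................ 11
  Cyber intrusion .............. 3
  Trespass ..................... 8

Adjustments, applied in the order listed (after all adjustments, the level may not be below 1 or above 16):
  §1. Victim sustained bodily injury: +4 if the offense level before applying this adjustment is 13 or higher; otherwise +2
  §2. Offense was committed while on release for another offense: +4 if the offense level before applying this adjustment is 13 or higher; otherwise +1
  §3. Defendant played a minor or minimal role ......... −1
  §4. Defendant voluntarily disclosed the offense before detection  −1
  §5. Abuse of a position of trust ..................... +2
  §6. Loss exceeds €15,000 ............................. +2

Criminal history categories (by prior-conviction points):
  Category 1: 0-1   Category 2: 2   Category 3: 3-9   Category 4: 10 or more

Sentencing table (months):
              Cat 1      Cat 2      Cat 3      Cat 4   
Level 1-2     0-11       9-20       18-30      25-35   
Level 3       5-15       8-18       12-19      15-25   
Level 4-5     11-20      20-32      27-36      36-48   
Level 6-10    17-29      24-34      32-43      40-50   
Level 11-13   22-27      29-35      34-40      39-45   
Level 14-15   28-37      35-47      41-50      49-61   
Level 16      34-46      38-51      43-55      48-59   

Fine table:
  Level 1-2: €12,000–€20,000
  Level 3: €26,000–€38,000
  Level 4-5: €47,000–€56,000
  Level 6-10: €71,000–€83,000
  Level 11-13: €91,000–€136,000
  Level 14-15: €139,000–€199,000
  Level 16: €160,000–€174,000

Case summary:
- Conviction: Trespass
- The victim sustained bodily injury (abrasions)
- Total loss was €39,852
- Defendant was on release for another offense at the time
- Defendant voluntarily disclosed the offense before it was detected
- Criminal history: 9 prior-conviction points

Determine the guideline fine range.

Base offense level for trespass: 8.
§1 applies (level before this adjustment is 8 < 13, so +2): 8 + 2 = 10.
§2 applies (level before this adjustment is 10 < 13, so +1): 10 + 1 = 11.
§4 applies: 11 − 1 = 10.
§5 does not apply.
§6 applies: 10 + 2 = 12.
Final offense level: 12.
Level 12 falls in the 11-13 band.
Fine table: Level 11-13 → €91,000–€136,000.

€91,000–€136,000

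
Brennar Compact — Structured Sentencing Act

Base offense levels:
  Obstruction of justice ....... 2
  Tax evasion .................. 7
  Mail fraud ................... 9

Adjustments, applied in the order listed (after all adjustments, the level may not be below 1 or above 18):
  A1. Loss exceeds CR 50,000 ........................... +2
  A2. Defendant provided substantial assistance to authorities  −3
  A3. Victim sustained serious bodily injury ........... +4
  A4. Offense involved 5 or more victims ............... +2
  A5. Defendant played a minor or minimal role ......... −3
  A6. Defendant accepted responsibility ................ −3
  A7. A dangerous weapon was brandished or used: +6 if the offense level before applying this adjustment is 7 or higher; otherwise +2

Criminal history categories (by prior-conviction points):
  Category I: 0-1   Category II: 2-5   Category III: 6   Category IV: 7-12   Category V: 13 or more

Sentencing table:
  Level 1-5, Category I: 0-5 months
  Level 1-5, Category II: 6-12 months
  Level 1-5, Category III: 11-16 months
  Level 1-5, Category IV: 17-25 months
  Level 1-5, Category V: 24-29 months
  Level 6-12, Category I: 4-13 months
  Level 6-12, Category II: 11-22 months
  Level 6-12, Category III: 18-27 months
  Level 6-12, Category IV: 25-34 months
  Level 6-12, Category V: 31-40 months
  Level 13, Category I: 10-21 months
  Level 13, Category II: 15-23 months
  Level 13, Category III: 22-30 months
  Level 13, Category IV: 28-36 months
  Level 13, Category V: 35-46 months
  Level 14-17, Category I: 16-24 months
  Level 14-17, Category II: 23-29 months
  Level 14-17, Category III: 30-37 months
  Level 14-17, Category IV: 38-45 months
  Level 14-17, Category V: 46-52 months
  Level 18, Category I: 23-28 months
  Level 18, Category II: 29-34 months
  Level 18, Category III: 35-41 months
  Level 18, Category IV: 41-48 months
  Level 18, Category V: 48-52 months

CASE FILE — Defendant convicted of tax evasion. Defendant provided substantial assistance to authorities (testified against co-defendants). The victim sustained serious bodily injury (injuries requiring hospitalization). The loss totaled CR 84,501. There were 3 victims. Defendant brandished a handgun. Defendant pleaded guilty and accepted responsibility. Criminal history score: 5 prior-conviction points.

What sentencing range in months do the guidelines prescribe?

15-23 months

Base offense level for tax evasion: 7.
A1 applies: 7 + 2 = 9.
A2 applies: 9 − 3 = 6.
A3 applies: 6 + 4 = 10.
A5 does not apply.
A6 applies: 10 − 3 = 7.
A7 applies (level before this adjustment is 7 ≥ 7, so +6): 7 + 6 = 13.
Final offense level: 13.
Criminal history: 5 prior points → Category II (2-5).
Level 13 falls in the 13 band.
Grid: Level 13 × Category II = 15-23 months.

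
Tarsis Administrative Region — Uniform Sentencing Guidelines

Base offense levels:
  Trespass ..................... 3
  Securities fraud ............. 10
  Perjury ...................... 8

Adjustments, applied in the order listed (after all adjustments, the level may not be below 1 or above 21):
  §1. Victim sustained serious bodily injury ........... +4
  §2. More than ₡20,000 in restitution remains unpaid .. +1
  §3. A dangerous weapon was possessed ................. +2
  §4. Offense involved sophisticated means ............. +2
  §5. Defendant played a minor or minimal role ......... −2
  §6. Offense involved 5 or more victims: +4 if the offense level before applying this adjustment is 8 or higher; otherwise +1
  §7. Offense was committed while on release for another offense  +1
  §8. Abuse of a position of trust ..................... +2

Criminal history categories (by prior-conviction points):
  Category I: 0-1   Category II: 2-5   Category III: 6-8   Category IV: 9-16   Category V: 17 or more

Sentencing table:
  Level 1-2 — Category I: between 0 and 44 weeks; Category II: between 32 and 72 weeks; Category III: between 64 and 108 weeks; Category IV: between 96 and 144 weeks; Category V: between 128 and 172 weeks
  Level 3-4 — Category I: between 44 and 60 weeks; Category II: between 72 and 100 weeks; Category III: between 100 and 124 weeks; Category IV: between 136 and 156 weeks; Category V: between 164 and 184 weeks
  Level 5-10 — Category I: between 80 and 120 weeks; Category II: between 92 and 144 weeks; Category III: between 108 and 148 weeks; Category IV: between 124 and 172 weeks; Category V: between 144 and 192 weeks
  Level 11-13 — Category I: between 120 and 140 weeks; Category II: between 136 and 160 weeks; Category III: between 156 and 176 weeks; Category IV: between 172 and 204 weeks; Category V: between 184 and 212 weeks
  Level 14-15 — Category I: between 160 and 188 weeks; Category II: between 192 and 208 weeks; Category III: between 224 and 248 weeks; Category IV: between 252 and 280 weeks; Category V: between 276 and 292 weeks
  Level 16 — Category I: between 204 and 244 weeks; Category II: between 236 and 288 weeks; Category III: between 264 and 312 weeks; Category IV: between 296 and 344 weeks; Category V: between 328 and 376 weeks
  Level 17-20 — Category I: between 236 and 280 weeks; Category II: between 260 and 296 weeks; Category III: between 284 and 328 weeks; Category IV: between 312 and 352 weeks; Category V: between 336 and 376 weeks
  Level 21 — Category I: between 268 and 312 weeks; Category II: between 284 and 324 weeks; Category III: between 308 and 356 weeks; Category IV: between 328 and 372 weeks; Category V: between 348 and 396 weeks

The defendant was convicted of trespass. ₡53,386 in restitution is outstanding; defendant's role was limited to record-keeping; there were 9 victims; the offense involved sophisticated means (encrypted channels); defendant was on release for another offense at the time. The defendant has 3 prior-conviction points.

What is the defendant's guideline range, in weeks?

92-144 weeks

Base offense level for trespass: 3.
§1 does not apply.
§2 applies: 3 + 1 = 4.
§4 applies: 4 + 2 = 6.
§5 applies: 6 − 2 = 4.
§6 applies (level before this adjustment is 4 < 8, so +1): 4 + 1 = 5.
§7 applies: 5 + 1 = 6.
Final offense level: 6.
Criminal history: 3 prior points → Category II (2-5).
Level 6 falls in the 5-10 band.
Grid: Level 5-10 × Category II = 92-144 weeks.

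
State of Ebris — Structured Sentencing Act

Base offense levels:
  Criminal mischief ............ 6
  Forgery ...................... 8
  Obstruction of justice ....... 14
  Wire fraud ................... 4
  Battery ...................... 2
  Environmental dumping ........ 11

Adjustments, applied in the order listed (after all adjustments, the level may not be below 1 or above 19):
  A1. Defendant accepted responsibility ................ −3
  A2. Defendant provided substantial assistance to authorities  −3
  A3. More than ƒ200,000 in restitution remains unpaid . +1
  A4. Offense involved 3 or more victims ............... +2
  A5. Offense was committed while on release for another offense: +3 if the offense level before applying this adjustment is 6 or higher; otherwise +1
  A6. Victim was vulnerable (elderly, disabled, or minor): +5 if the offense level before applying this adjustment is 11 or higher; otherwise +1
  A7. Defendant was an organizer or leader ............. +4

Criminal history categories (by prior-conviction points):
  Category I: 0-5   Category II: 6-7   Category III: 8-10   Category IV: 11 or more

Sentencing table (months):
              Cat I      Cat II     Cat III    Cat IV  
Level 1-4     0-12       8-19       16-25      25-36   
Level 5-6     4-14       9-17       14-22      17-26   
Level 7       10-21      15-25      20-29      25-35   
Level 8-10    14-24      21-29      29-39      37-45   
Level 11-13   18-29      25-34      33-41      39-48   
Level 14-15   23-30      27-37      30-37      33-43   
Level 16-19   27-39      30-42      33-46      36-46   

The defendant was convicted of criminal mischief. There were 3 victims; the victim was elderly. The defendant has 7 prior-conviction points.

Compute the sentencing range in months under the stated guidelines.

Base offense level for criminal mischief: 6.
A1 does not apply.
A2 does not apply.
A3 does not apply.
A4 applies: 6 + 2 = 8.
A5 does not apply.
A6 applies (level before this adjustment is 8 < 11, so +1): 8 + 1 = 9.
Final offense level: 9.
Criminal history: 7 prior points → Category II (6-7).
Level 9 falls in the 8-10 band.
Grid: Level 8-10 × Category II = 21-29 months.

21-29 months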